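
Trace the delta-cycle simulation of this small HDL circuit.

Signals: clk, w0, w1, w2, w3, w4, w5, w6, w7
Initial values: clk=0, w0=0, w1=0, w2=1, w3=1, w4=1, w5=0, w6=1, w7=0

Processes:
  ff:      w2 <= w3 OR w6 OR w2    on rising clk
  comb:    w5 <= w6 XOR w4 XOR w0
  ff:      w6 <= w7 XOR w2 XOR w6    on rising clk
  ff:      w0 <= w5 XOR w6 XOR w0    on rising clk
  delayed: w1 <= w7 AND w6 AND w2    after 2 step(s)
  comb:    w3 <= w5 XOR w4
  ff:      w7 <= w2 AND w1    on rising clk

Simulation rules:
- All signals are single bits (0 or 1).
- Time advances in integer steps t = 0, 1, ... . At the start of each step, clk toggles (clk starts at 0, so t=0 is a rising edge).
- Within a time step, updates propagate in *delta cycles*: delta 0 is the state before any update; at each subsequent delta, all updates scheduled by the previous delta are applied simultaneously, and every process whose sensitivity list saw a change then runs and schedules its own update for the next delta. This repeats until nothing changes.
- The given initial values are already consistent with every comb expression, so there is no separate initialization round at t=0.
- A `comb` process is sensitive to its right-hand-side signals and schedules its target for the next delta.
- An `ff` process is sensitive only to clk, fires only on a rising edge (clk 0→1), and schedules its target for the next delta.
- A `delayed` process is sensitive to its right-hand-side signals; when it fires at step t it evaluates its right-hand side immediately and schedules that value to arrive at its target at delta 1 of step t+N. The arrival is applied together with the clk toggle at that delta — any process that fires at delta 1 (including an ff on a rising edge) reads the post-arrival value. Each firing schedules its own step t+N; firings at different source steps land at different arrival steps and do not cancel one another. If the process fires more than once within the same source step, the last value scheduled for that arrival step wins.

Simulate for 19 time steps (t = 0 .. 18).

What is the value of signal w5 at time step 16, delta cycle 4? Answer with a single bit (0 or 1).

t=0 Δ0: w7=0 w5=0 w0=0 w2=1 w6=1 clk=0 w1=0 w4=1 w3=1
  Δ1: clk:0→1
  Δ2: w0:0→1, w6:1→0
  (2Δ to stable)
t=1 Δ0: w7=0 w5=0 w0=1 w2=1 w6=0 clk=1 w1=0 w4=1 w3=1
  Δ1: clk:1→0
  (1Δ to stable)
t=2 Δ0: w7=0 w5=0 w0=1 w2=1 w6=0 clk=0 w1=0 w4=1 w3=1
  Δ1: clk:0→1
  Δ2: w6:0→1
  Δ3: w5:0→1
  Δ4: w3:1→0
  (4Δ to stable)
t=3 Δ0: w7=0 w5=1 w0=1 w2=1 w6=1 clk=1 w1=0 w4=1 w3=0
  Δ1: clk:1→0
  (1Δ to stable)
t=4 Δ0: w7=0 w5=1 w0=1 w2=1 w6=1 clk=0 w1=0 w4=1 w3=0
  Δ1: clk:0→1
  Δ2: w6:1→0
  Δ3: w5:1→0
  Δ4: w3:0→1
  (4Δ to stable)
t=5 Δ0: w7=0 w5=0 w0=1 w2=1 w6=0 clk=1 w1=0 w4=1 w3=1
  Δ1: clk:1→0
  (1Δ to stable)
t=6 Δ0: w7=0 w5=0 w0=1 w2=1 w6=0 clk=0 w1=0 w4=1 w3=1
  Δ1: clk:0→1
  Δ2: w6:0→1
  Δ3: w5:0→1
  Δ4: w3:1→0
  (4Δ to stable)
t=7 Δ0: w7=0 w5=1 w0=1 w2=1 w6=1 clk=1 w1=0 w4=1 w3=0
  Δ1: clk:1→0
  (1Δ to stable)
t=8 Δ0: w7=0 w5=1 w0=1 w2=1 w6=1 clk=0 w1=0 w4=1 w3=0
  Δ1: clk:0→1
  Δ2: w6:1→0
  Δ3: w5:1→0
  Δ4: w3:0→1
  (4Δ to stable)
t=9 Δ0: w7=0 w5=0 w0=1 w2=1 w6=0 clk=1 w1=0 w4=1 w3=1
  Δ1: clk:1→0
  (1Δ to stable)
t=10 Δ0: w7=0 w5=0 w0=1 w2=1 w6=0 clk=0 w1=0 w4=1 w3=1
  Δ1: clk:0→1
  Δ2: w6:0→1
  Δ3: w5:0→1
  Δ4: w3:1→0
  (4Δ to stable)
t=11 Δ0: w7=0 w5=1 w0=1 w2=1 w6=1 clk=1 w1=0 w4=1 w3=0
  Δ1: clk:1→0
  (1Δ to stable)
t=12 Δ0: w7=0 w5=1 w0=1 w2=1 w6=1 clk=0 w1=0 w4=1 w3=0
  Δ1: clk:0→1
  Δ2: w6:1→0
  Δ3: w5:1→0
  Δ4: w3:0→1
  (4Δ to stable)
t=13 Δ0: w7=0 w5=0 w0=1 w2=1 w6=0 clk=1 w1=0 w4=1 w3=1
  Δ1: clk:1→0
  (1Δ to stable)
t=14 Δ0: w7=0 w5=0 w0=1 w2=1 w6=0 clk=0 w1=0 w4=1 w3=1
  Δ1: clk:0→1
  Δ2: w6:0→1
  Δ3: w5:0→1
  Δ4: w3:1→0
  (4Δ to stable)
t=15 Δ0: w7=0 w5=1 w0=1 w2=1 w6=1 clk=1 w1=0 w4=1 w3=0
  Δ1: clk:1→0
  (1Δ to stable)
t=16 Δ0: w7=0 w5=1 w0=1 w2=1 w6=1 clk=0 w1=0 w4=1 w3=0
  Δ1: clk:0→1
  Δ2: w6:1→0
  Δ3: w5:1→0
  Δ4: w3:0→1
  (4Δ to stable)
t=17 Δ0: w7=0 w5=0 w0=1 w2=1 w6=0 clk=1 w1=0 w4=1 w3=1
  Δ1: clk:1→0
  (1Δ to stable)
t=18 Δ0: w7=0 w5=0 w0=1 w2=1 w6=0 clk=0 w1=0 w4=1 w3=1
  Δ1: clk:0→1
  Δ2: w6:0→1
  Δ3: w5:0→1
  Δ4: w3:1→0
  (4Δ to stable)

0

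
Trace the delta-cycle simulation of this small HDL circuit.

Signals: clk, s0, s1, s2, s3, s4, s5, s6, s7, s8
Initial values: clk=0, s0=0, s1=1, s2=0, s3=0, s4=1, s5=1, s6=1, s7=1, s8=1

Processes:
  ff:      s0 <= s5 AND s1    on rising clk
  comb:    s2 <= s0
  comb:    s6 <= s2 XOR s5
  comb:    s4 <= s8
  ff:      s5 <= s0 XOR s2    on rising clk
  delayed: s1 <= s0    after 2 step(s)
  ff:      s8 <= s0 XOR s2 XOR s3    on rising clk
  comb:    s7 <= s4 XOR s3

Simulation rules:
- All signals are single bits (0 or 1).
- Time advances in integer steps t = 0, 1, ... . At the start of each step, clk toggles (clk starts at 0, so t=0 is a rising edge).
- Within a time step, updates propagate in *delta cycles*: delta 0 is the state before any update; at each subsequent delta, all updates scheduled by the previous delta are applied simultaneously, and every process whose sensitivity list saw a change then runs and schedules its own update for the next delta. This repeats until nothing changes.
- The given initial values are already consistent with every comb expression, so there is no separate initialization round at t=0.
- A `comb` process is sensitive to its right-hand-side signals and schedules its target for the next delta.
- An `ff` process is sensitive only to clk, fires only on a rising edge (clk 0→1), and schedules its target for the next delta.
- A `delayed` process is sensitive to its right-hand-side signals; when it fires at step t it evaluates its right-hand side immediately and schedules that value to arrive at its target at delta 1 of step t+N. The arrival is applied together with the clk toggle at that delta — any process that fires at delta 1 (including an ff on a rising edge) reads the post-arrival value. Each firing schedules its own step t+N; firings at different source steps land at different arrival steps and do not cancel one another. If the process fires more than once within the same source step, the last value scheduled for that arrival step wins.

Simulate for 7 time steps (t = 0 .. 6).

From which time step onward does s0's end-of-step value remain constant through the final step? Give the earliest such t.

2

[bits: s4,clk,s1,s2,s3,s5,s8,s6,s7,s0]
t=0: Δ0=1010011110 Δ1=1110011110 Δ2=1110000111 Δ3=0111000011 Δ4=0111000101 | 4Δ
t=1: Δ0=0111000101 Δ1=0011000101 | 1Δ
t=2: Δ0=0011000101 Δ1=0111000101 Δ2=0111000100 Δ3=0110000100 Δ4=0110000000 | 4Δ
t=3: Δ0=0110000000 Δ1=0010000000 | 1Δ
t=4: Δ0=0010000000 Δ1=0100000000 | 1Δ
t=5: Δ0=0100000000 Δ1=0000000000 | 1Δ
t=6: Δ0=0000000000 Δ1=0100000000 | 1Δ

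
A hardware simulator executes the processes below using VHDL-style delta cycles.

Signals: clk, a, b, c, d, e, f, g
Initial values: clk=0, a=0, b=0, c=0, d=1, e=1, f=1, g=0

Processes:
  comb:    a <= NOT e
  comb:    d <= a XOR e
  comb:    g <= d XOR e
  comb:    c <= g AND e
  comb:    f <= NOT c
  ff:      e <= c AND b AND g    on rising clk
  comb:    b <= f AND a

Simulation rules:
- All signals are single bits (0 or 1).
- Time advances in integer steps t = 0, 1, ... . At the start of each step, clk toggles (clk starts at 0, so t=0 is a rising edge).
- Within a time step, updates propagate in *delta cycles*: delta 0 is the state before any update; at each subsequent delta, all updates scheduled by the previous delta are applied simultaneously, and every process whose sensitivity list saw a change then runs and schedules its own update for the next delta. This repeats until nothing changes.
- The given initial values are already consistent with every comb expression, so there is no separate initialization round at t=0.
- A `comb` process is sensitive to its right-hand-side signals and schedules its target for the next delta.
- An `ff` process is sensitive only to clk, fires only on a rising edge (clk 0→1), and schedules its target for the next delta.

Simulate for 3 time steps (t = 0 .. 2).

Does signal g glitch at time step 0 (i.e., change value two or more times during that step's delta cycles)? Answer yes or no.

yes

t=0 Δ0: b=0 f=1 clk=0 e=1 g=0 a=0 c=0 d=1
  Δ1: clk:0→1
  Δ2: e:1→0
  Δ3: g:0→1, a:0→1, d:1→0
  Δ4: b:0→1, g:1→0, d:0→1
  Δ5: g:0→1
  (5Δ to stable)
t=1 Δ0: b=1 f=1 clk=1 e=0 g=1 a=1 c=0 d=1
  Δ1: clk:1→0
  (1Δ to stable)
t=2 Δ0: b=1 f=1 clk=0 e=0 g=1 a=1 c=0 d=1
  Δ1: clk:0→1
  (1Δ to stable)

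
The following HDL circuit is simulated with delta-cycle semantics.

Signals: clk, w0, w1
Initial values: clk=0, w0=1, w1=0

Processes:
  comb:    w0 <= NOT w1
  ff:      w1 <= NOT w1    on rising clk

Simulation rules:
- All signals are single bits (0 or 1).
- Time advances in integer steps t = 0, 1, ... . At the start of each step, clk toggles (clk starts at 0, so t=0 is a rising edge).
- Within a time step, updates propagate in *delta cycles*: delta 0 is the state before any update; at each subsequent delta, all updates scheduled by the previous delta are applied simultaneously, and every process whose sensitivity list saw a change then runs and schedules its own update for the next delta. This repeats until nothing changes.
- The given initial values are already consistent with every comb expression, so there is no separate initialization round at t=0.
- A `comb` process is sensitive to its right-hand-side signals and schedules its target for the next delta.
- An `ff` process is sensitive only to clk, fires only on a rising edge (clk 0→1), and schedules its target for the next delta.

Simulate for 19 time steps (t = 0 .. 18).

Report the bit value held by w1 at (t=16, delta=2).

t0.Δ0 w0=1 clk=0 w1=0
t0.Δ1 w0=1 clk=1 w1=0
t0.Δ2 w0=1 clk=1 w1=1
t0.Δ3 w0=0 clk=1 w1=1
t1.Δ0 w0=0 clk=1 w1=1
t1.Δ1 w0=0 clk=0 w1=1
t2.Δ0 w0=0 clk=0 w1=1
t2.Δ1 w0=0 clk=1 w1=1
t2.Δ2 w0=0 clk=1 w1=0
t2.Δ3 w0=1 clk=1 w1=0
t3.Δ0 w0=1 clk=1 w1=0
t3.Δ1 w0=1 clk=0 w1=0
t4.Δ0 w0=1 clk=0 w1=0
t4.Δ1 w0=1 clk=1 w1=0
t4.Δ2 w0=1 clk=1 w1=1
t4.Δ3 w0=0 clk=1 w1=1
t5.Δ0 w0=0 clk=1 w1=1
t5.Δ1 w0=0 clk=0 w1=1
t6.Δ0 w0=0 clk=0 w1=1
t6.Δ1 w0=0 clk=1 w1=1
t6.Δ2 w0=0 clk=1 w1=0
t6.Δ3 w0=1 clk=1 w1=0
t7.Δ0 w0=1 clk=1 w1=0
t7.Δ1 w0=1 clk=0 w1=0
t8.Δ0 w0=1 clk=0 w1=0
t8.Δ1 w0=1 clk=1 w1=0
t8.Δ2 w0=1 clk=1 w1=1
t8.Δ3 w0=0 clk=1 w1=1
t9.Δ0 w0=0 clk=1 w1=1
t9.Δ1 w0=0 clk=0 w1=1
t10.Δ0 w0=0 clk=0 w1=1
t10.Δ1 w0=0 clk=1 w1=1
t10.Δ2 w0=0 clk=1 w1=0
t10.Δ3 w0=1 clk=1 w1=0
t11.Δ0 w0=1 clk=1 w1=0
t11.Δ1 w0=1 clk=0 w1=0
t12.Δ0 w0=1 clk=0 w1=0
t12.Δ1 w0=1 clk=1 w1=0
t12.Δ2 w0=1 clk=1 w1=1
t12.Δ3 w0=0 clk=1 w1=1
t13.Δ0 w0=0 clk=1 w1=1
t13.Δ1 w0=0 clk=0 w1=1
t14.Δ0 w0=0 clk=0 w1=1
t14.Δ1 w0=0 clk=1 w1=1
t14.Δ2 w0=0 clk=1 w1=0
t14.Δ3 w0=1 clk=1 w1=0
t15.Δ0 w0=1 clk=1 w1=0
t15.Δ1 w0=1 clk=0 w1=0
t16.Δ0 w0=1 clk=0 w1=0
t16.Δ1 w0=1 clk=1 w1=0
t16.Δ2 w0=1 clk=1 w1=1
t16.Δ3 w0=0 clk=1 w1=1
t17.Δ0 w0=0 clk=1 w1=1
t17.Δ1 w0=0 clk=0 w1=1
t18.Δ0 w0=0 clk=0 w1=1
t18.Δ1 w0=0 clk=1 w1=1
t18.Δ2 w0=0 clk=1 w1=0
t18.Δ3 w0=1 clk=1 w1=0

1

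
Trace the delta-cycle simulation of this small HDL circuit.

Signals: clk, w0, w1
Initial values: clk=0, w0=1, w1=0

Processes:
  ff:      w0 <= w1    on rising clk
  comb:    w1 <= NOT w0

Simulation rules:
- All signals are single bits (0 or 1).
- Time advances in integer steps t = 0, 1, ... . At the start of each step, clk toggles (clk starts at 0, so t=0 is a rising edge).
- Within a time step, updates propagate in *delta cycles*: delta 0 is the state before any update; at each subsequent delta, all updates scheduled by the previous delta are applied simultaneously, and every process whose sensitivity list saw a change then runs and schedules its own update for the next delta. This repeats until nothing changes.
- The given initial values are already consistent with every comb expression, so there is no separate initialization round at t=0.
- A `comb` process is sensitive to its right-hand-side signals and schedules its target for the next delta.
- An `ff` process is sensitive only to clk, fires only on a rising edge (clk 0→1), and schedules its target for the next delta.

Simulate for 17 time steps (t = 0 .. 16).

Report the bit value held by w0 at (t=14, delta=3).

1

[bits: clk,w0,w1]
t=0: Δ0=010 Δ1=110 Δ2=100 Δ3=101 | 3Δ
t=1: Δ0=101 Δ1=001 | 1Δ
t=2: Δ0=001 Δ1=101 Δ2=111 Δ3=110 | 3Δ
t=3: Δ0=110 Δ1=010 | 1Δ
t=4: Δ0=010 Δ1=110 Δ2=100 Δ3=101 | 3Δ
t=5: Δ0=101 Δ1=001 | 1Δ
t=6: Δ0=001 Δ1=101 Δ2=111 Δ3=110 | 3Δ
t=7: Δ0=110 Δ1=010 | 1Δ
t=8: Δ0=010 Δ1=110 Δ2=100 Δ3=101 | 3Δ
t=9: Δ0=101 Δ1=001 | 1Δ
t=10: Δ0=001 Δ1=101 Δ2=111 Δ3=110 | 3Δ
t=11: Δ0=110 Δ1=010 | 1Δ
t=12: Δ0=010 Δ1=110 Δ2=100 Δ3=101 | 3Δ
t=13: Δ0=101 Δ1=001 | 1Δ
t=14: Δ0=001 Δ1=101 Δ2=111 Δ3=110 | 3Δ
t=15: Δ0=110 Δ1=010 | 1Δ
t=16: Δ0=010 Δ1=110 Δ2=100 Δ3=101 | 3Δ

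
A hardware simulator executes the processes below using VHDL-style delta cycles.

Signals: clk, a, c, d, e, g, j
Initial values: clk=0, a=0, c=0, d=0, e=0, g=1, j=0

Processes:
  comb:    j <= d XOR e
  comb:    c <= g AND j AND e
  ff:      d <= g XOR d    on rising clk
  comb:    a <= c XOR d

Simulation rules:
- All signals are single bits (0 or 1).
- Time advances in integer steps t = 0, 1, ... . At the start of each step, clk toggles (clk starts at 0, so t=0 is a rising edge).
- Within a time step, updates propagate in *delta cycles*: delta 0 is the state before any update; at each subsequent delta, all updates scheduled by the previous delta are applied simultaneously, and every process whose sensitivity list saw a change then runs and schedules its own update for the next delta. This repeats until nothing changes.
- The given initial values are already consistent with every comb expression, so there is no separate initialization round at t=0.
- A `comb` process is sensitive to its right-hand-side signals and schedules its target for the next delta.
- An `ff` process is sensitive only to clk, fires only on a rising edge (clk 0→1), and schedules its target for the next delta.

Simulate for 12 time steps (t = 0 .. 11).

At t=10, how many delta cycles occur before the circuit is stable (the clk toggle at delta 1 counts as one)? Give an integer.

[bits: a,g,c,j,d,clk,e]
t=0: Δ0=0100000 Δ1=0100010 Δ2=0100110 Δ3=1101110 | 3Δ
t=1: Δ0=1101110 Δ1=1101100 | 1Δ
t=2: Δ0=1101100 Δ1=1101110 Δ2=1101010 Δ3=0100010 | 3Δ
t=3: Δ0=0100010 Δ1=0100000 | 1Δ
t=4: Δ0=0100000 Δ1=0100010 Δ2=0100110 Δ3=1101110 | 3Δ
t=5: Δ0=1101110 Δ1=1101100 | 1Δ
t=6: Δ0=1101100 Δ1=1101110 Δ2=1101010 Δ3=0100010 | 3Δ
t=7: Δ0=0100010 Δ1=0100000 | 1Δ
t=8: Δ0=0100000 Δ1=0100010 Δ2=0100110 Δ3=1101110 | 3Δ
t=9: Δ0=1101110 Δ1=1101100 | 1Δ
t=10: Δ0=1101100 Δ1=1101110 Δ2=1101010 Δ3=0100010 | 3Δ
t=11: Δ0=0100010 Δ1=0100000 | 1Δ

3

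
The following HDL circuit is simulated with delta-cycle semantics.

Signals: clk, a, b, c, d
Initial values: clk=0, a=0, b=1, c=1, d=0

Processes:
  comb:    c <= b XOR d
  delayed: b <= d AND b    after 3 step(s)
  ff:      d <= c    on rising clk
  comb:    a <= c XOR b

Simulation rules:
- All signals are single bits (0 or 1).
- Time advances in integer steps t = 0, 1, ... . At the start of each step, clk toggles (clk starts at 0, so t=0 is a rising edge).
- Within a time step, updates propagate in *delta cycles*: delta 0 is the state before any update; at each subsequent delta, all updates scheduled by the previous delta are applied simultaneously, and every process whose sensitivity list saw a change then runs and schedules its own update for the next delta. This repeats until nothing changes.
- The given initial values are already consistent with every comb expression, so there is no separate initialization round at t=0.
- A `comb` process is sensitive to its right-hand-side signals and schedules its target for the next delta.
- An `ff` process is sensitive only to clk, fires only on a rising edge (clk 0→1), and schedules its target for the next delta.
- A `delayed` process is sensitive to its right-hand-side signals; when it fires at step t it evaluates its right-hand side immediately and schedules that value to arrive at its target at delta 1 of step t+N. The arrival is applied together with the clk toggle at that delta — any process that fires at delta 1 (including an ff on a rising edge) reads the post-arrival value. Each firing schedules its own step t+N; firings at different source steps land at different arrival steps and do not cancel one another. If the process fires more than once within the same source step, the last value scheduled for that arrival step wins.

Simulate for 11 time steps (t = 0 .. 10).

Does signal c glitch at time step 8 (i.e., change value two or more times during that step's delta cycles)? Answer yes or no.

[bits: a,d,b,clk,c]
t=0: Δ0=00101 Δ1=00111 Δ2=01111 Δ3=01110 Δ4=11110 | 4Δ
t=1: Δ0=11110 Δ1=11100 | 1Δ
t=2: Δ0=11100 Δ1=11110 Δ2=10110 Δ3=10111 Δ4=00111 | 4Δ
t=3: Δ0=00111 Δ1=00101 | 1Δ
t=4: Δ0=00101 Δ1=00111 Δ2=01111 Δ3=01110 Δ4=11110 | 4Δ
t=5: Δ0=11110 Δ1=11000 Δ2=01001 Δ3=11001 | 3Δ
t=6: Δ0=11001 Δ1=11011 | 1Δ
t=7: Δ0=11011 Δ1=11101 Δ2=01100 Δ3=11100 | 3Δ
t=8: Δ0=11100 Δ1=11010 Δ2=00011 Δ3=10010 Δ4=00010 | 4Δ
t=9: Δ0=00010 Δ1=00000 | 1Δ
t=10: Δ0=00000 Δ1=00110 Δ2=10111 Δ3=00111 | 3Δ

yes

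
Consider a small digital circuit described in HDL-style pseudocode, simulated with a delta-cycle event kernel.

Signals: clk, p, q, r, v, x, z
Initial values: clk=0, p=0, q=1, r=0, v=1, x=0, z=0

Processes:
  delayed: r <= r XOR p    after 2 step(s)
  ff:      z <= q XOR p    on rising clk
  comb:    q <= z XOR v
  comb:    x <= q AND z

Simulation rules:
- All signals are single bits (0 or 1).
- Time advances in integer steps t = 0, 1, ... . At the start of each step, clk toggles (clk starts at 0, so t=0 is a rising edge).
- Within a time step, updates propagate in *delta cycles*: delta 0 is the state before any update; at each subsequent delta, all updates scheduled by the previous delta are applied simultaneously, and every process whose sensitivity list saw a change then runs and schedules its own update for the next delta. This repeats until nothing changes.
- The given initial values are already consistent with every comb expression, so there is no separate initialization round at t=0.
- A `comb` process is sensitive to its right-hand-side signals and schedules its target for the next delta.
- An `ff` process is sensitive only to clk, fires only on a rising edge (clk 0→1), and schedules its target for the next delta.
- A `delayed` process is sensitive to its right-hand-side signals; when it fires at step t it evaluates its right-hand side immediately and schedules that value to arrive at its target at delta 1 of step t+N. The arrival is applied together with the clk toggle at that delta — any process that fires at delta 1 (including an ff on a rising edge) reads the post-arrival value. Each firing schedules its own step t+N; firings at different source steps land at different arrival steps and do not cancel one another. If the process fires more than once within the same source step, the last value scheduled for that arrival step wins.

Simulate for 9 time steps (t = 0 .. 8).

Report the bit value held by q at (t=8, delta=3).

0

t0.Δ0 r=0 clk=0 p=0 z=0 x=0 q=1 v=1
t0.Δ1 r=0 clk=1 p=0 z=0 x=0 q=1 v=1
t0.Δ2 r=0 clk=1 p=0 z=1 x=0 q=1 v=1
t0.Δ3 r=0 clk=1 p=0 z=1 x=1 q=0 v=1
t0.Δ4 r=0 clk=1 p=0 z=1 x=0 q=0 v=1
t1.Δ0 r=0 clk=1 p=0 z=1 x=0 q=0 v=1
t1.Δ1 r=0 clk=0 p=0 z=1 x=0 q=0 v=1
t2.Δ0 r=0 clk=0 p=0 z=1 x=0 q=0 v=1
t2.Δ1 r=0 clk=1 p=0 z=1 x=0 q=0 v=1
t2.Δ2 r=0 clk=1 p=0 z=0 x=0 q=0 v=1
t2.Δ3 r=0 clk=1 p=0 z=0 x=0 q=1 v=1
t3.Δ0 r=0 clk=1 p=0 z=0 x=0 q=1 v=1
t3.Δ1 r=0 clk=0 p=0 z=0 x=0 q=1 v=1
t4.Δ0 r=0 clk=0 p=0 z=0 x=0 q=1 v=1
t4.Δ1 r=0 clk=1 p=0 z=0 x=0 q=1 v=1
t4.Δ2 r=0 clk=1 p=0 z=1 x=0 q=1 v=1
t4.Δ3 r=0 clk=1 p=0 z=1 x=1 q=0 v=1
t4.Δ4 r=0 clk=1 p=0 z=1 x=0 q=0 v=1
t5.Δ0 r=0 clk=1 p=0 z=1 x=0 q=0 v=1
t5.Δ1 r=0 clk=0 p=0 z=1 x=0 q=0 v=1
t6.Δ0 r=0 clk=0 p=0 z=1 x=0 q=0 v=1
t6.Δ1 r=0 clk=1 p=0 z=1 x=0 q=0 v=1
t6.Δ2 r=0 clk=1 p=0 z=0 x=0 q=0 v=1
t6.Δ3 r=0 clk=1 p=0 z=0 x=0 q=1 v=1
t7.Δ0 r=0 clk=1 p=0 z=0 x=0 q=1 v=1
t7.Δ1 r=0 clk=0 p=0 z=0 x=0 q=1 v=1
t8.Δ0 r=0 clk=0 p=0 z=0 x=0 q=1 v=1
t8.Δ1 r=0 clk=1 p=0 z=0 x=0 q=1 v=1
t8.Δ2 r=0 clk=1 p=0 z=1 x=0 q=1 v=1
t8.Δ3 r=0 clk=1 p=0 z=1 x=1 q=0 v=1
t8.Δ4 r=0 clk=1 p=0 z=1 x=0 q=0 v=1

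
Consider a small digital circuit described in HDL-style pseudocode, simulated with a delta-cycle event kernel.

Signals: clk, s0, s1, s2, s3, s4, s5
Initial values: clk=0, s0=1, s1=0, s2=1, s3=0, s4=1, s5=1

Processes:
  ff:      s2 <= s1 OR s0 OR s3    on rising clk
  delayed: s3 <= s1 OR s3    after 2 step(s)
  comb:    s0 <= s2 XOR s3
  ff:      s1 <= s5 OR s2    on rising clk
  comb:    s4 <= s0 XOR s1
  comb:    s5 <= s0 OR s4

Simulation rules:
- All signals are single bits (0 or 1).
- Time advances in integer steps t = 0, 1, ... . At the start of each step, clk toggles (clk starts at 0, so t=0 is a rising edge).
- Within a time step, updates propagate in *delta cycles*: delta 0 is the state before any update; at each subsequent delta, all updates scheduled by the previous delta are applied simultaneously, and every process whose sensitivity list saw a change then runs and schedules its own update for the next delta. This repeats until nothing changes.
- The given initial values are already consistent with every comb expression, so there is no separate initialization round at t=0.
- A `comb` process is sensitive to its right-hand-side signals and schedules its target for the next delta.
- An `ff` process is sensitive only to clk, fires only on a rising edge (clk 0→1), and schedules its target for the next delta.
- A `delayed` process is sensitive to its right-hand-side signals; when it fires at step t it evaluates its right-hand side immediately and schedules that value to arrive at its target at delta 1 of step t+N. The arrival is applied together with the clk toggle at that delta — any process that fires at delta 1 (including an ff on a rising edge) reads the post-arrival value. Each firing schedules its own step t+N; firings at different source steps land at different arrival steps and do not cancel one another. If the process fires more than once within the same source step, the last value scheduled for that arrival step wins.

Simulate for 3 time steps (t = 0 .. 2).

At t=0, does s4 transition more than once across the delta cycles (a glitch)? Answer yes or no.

[bits: clk,s2,s5,s1,s3,s4,s0]
t=0: Δ0=0110011 Δ1=1110011 Δ2=1111011 Δ3=1111001 | 3Δ
t=1: Δ0=1111001 Δ1=0111001 | 1Δ
t=2: Δ0=0111001 Δ1=1111101 Δ2=1111100 Δ3=1101110 Δ4=1111110 | 4Δ

no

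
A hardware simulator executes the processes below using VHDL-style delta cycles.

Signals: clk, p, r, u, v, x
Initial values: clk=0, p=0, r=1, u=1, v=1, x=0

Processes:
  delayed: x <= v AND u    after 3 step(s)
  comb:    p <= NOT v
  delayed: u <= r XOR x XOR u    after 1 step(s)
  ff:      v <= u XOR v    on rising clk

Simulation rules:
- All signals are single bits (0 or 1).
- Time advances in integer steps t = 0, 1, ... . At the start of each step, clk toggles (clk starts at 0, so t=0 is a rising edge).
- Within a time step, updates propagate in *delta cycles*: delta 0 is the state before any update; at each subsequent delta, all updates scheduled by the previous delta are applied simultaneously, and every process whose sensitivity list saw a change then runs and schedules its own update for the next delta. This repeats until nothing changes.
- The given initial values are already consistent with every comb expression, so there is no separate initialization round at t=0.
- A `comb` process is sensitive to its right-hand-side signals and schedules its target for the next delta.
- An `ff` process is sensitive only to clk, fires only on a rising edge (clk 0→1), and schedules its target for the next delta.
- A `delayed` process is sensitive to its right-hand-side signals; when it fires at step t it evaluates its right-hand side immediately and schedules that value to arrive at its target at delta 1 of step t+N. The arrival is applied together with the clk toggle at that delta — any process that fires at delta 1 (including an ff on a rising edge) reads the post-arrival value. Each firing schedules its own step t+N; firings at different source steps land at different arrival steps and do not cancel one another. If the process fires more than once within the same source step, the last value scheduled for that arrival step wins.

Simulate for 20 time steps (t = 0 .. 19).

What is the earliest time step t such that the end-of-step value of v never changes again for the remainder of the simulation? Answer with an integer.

t=0 Δ0: p=0 u=1 v=1 x=0 clk=0 r=1
  Δ1: clk:0→1
  Δ2: v:1→0
  Δ3: p:0→1
  (3Δ to stable)
t=1 Δ0: p=1 u=1 v=0 x=0 clk=1 r=1
  Δ1: clk:1→0
  (1Δ to stable)
t=2 Δ0: p=1 u=1 v=0 x=0 clk=0 r=1
  Δ1: clk:0→1
  Δ2: v:0→1
  Δ3: p:1→0
  (3Δ to stable)
t=3 Δ0: p=0 u=1 v=1 x=0 clk=1 r=1
  Δ1: clk:1→0
  (1Δ to stable)
t=4 Δ0: p=0 u=1 v=1 x=0 clk=0 r=1
  Δ1: clk:0→1
  Δ2: v:1→0
  Δ3: p:0→1
  (3Δ to stable)
t=5 Δ0: p=1 u=1 v=0 x=0 clk=1 r=1
  Δ1: x:0→1, clk:1→0
  (1Δ to stable)
t=6 Δ0: p=1 u=1 v=0 x=1 clk=0 r=1
  Δ1: clk:0→1
  Δ2: v:0→1
  Δ3: p:1→0
  (3Δ to stable)
t=7 Δ0: p=0 u=1 v=1 x=1 clk=1 r=1
  Δ1: x:1→0, clk:1→0
  (1Δ to stable)
t=8 Δ0: p=0 u=1 v=1 x=0 clk=0 r=1
  Δ1: u:1→0, clk:0→1
  (1Δ to stable)
t=9 Δ0: p=0 u=0 v=1 x=0 clk=1 r=1
  Δ1: u:0→1, x:0→1, clk:1→0
  (1Δ to stable)
t=10 Δ0: p=0 u=1 v=1 x=1 clk=0 r=1
  Δ1: clk:0→1
  Δ2: v:1→0
  Δ3: p:0→1
  (3Δ to stable)
t=11 Δ0: p=1 u=1 v=0 x=1 clk=1 r=1
  Δ1: x:1→0, clk:1→0
  (1Δ to stable)
t=12 Δ0: p=1 u=1 v=0 x=0 clk=0 r=1
  Δ1: u:1→0, x:0→1, clk:0→1
  (1Δ to stable)
t=13 Δ0: p=1 u=0 v=0 x=1 clk=1 r=1
  Δ1: x:1→0, clk:1→0
  (1Δ to stable)
t=14 Δ0: p=1 u=0 v=0 x=0 clk=0 r=1
  Δ1: u:0→1, clk:0→1
  Δ2: v:0→1
  Δ3: p:1→0
  (3Δ to stable)
t=15 Δ0: p=0 u=1 v=1 x=0 clk=1 r=1
  Δ1: u:1→0, clk:1→0
  (1Δ to stable)
t=16 Δ0: p=0 u=0 v=1 x=0 clk=0 r=1
  Δ1: u:0→1, clk:0→1
  Δ2: v:1→0
  Δ3: p:0→1
  (3Δ to stable)
t=17 Δ0: p=1 u=1 v=0 x=0 clk=1 r=1
  Δ1: u:1→0, x:0→1, clk:1→0
  (1Δ to stable)
t=18 Δ0: p=1 u=0 v=0 x=1 clk=0 r=1
  Δ1: x:1→0, clk:0→1
  (1Δ to stable)
t=19 Δ0: p=1 u=0 v=0 x=0 clk=1 r=1
  Δ1: u:0→1, clk:1→0
  (1Δ to stable)

16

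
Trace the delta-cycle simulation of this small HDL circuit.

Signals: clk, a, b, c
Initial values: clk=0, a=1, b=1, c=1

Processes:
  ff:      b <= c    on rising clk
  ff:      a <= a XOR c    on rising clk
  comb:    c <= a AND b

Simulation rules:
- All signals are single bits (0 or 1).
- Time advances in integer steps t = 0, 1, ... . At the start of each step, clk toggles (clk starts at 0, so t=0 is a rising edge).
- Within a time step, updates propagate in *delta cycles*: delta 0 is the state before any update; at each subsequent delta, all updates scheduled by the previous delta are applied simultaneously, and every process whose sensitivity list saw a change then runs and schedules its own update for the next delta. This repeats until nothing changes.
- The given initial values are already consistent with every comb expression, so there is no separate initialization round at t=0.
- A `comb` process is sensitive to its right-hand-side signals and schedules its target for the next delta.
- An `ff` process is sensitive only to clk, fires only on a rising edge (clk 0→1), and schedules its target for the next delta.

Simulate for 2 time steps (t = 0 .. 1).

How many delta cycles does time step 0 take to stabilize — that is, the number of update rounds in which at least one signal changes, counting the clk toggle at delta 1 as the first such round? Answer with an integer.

[bits: a,b,clk,c]
t=0: Δ0=1101 Δ1=1111 Δ2=0111 Δ3=0110 | 3Δ
t=1: Δ0=0110 Δ1=0100 | 1Δ

3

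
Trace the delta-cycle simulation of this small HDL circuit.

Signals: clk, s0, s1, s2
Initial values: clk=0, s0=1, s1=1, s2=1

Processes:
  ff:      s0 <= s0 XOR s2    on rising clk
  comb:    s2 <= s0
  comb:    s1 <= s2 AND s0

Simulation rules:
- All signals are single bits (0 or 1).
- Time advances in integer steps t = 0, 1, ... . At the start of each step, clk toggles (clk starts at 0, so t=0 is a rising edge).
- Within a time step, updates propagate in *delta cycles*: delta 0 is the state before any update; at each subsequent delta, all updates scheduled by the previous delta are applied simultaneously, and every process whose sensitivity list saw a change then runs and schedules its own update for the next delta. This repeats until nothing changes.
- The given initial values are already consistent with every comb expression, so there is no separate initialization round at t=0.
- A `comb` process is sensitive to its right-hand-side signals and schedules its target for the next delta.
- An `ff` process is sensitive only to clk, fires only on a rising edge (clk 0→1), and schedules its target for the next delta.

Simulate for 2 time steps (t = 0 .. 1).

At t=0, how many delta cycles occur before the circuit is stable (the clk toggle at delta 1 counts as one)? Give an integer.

t0.Δ0 clk=0 s1=1 s0=1 s2=1
t0.Δ1 clk=1 s1=1 s0=1 s2=1
t0.Δ2 clk=1 s1=1 s0=0 s2=1
t0.Δ3 clk=1 s1=0 s0=0 s2=0
t1.Δ0 clk=1 s1=0 s0=0 s2=0
t1.Δ1 clk=0 s1=0 s0=0 s2=0

3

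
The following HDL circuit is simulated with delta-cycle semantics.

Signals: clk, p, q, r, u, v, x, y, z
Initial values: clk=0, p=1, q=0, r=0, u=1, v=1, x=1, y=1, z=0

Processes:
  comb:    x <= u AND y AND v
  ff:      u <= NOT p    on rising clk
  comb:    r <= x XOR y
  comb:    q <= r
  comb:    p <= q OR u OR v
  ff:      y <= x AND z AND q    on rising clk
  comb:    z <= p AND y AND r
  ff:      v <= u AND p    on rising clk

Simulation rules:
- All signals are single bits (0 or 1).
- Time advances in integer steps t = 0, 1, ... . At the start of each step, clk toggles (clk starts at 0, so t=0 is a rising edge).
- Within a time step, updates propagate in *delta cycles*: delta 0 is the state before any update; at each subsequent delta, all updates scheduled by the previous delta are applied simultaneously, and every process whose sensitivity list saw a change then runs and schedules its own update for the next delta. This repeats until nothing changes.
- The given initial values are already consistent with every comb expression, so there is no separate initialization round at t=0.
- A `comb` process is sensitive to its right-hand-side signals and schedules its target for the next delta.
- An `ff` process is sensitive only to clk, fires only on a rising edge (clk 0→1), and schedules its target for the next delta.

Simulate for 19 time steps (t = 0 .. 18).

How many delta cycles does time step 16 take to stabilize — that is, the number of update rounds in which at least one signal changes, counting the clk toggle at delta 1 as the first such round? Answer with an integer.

t0.Δ0 r=0 u=1 z=0 v=1 p=1 y=1 x=1 q=0 clk=0
t0.Δ1 r=0 u=1 z=0 v=1 p=1 y=1 x=1 q=0 clk=1
t0.Δ2 r=0 u=0 z=0 v=1 p=1 y=0 x=1 q=0 clk=1
t0.Δ3 r=1 u=0 z=0 v=1 p=1 y=0 x=0 q=0 clk=1
t0.Δ4 r=0 u=0 z=0 v=1 p=1 y=0 x=0 q=1 clk=1
t0.Δ5 r=0 u=0 z=0 v=1 p=1 y=0 x=0 q=0 clk=1
t1.Δ0 r=0 u=0 z=0 v=1 p=1 y=0 x=0 q=0 clk=1
t1.Δ1 r=0 u=0 z=0 v=1 p=1 y=0 x=0 q=0 clk=0
t2.Δ0 r=0 u=0 z=0 v=1 p=1 y=0 x=0 q=0 clk=0
t2.Δ1 r=0 u=0 z=0 v=1 p=1 y=0 x=0 q=0 clk=1
t2.Δ2 r=0 u=0 z=0 v=0 p=1 y=0 x=0 q=0 clk=1
t2.Δ3 r=0 u=0 z=0 v=0 p=0 y=0 x=0 q=0 clk=1
t3.Δ0 r=0 u=0 z=0 v=0 p=0 y=0 x=0 q=0 clk=1
t3.Δ1 r=0 u=0 z=0 v=0 p=0 y=0 x=0 q=0 clk=0
t4.Δ0 r=0 u=0 z=0 v=0 p=0 y=0 x=0 q=0 clk=0
t4.Δ1 r=0 u=0 z=0 v=0 p=0 y=0 x=0 q=0 clk=1
t4.Δ2 r=0 u=1 z=0 v=0 p=0 y=0 x=0 q=0 clk=1
t4.Δ3 r=0 u=1 z=0 v=0 p=1 y=0 x=0 q=0 clk=1
t5.Δ0 r=0 u=1 z=0 v=0 p=1 y=0 x=0 q=0 clk=1
t5.Δ1 r=0 u=1 z=0 v=0 p=1 y=0 x=0 q=0 clk=0
t6.Δ0 r=0 u=1 z=0 v=0 p=1 y=0 x=0 q=0 clk=0
t6.Δ1 r=0 u=1 z=0 v=0 p=1 y=0 x=0 q=0 clk=1
t6.Δ2 r=0 u=0 z=0 v=1 p=1 y=0 x=0 q=0 clk=1
t7.Δ0 r=0 u=0 z=0 v=1 p=1 y=0 x=0 q=0 clk=1
t7.Δ1 r=0 u=0 z=0 v=1 p=1 y=0 x=0 q=0 clk=0
t8.Δ0 r=0 u=0 z=0 v=1 p=1 y=0 x=0 q=0 clk=0
t8.Δ1 r=0 u=0 z=0 v=1 p=1 y=0 x=0 q=0 clk=1
t8.Δ2 r=0 u=0 z=0 v=0 p=1 y=0 x=0 q=0 clk=1
t8.Δ3 r=0 u=0 z=0 v=0 p=0 y=0 x=0 q=0 clk=1
t9.Δ0 r=0 u=0 z=0 v=0 p=0 y=0 x=0 q=0 clk=1
t9.Δ1 r=0 u=0 z=0 v=0 p=0 y=0 x=0 q=0 clk=0
t10.Δ0 r=0 u=0 z=0 v=0 p=0 y=0 x=0 q=0 clk=0
t10.Δ1 r=0 u=0 z=0 v=0 p=0 y=0 x=0 q=0 clk=1
t10.Δ2 r=0 u=1 z=0 v=0 p=0 y=0 x=0 q=0 clk=1
t10.Δ3 r=0 u=1 z=0 v=0 p=1 y=0 x=0 q=0 clk=1
t11.Δ0 r=0 u=1 z=0 v=0 p=1 y=0 x=0 q=0 clk=1
t11.Δ1 r=0 u=1 z=0 v=0 p=1 y=0 x=0 q=0 clk=0
t12.Δ0 r=0 u=1 z=0 v=0 p=1 y=0 x=0 q=0 clk=0
t12.Δ1 r=0 u=1 z=0 v=0 p=1 y=0 x=0 q=0 clk=1
t12.Δ2 r=0 u=0 z=0 v=1 p=1 y=0 x=0 q=0 clk=1
t13.Δ0 r=0 u=0 z=0 v=1 p=1 y=0 x=0 q=0 clk=1
t13.Δ1 r=0 u=0 z=0 v=1 p=1 y=0 x=0 q=0 clk=0
t14.Δ0 r=0 u=0 z=0 v=1 p=1 y=0 x=0 q=0 clk=0
t14.Δ1 r=0 u=0 z=0 v=1 p=1 y=0 x=0 q=0 clk=1
t14.Δ2 r=0 u=0 z=0 v=0 p=1 y=0 x=0 q=0 clk=1
t14.Δ3 r=0 u=0 z=0 v=0 p=0 y=0 x=0 q=0 clk=1
t15.Δ0 r=0 u=0 z=0 v=0 p=0 y=0 x=0 q=0 clk=1
t15.Δ1 r=0 u=0 z=0 v=0 p=0 y=0 x=0 q=0 clk=0
t16.Δ0 r=0 u=0 z=0 v=0 p=0 y=0 x=0 q=0 clk=0
t16.Δ1 r=0 u=0 z=0 v=0 p=0 y=0 x=0 q=0 clk=1
t16.Δ2 r=0 u=1 z=0 v=0 p=0 y=0 x=0 q=0 clk=1
t16.Δ3 r=0 u=1 z=0 v=0 p=1 y=0 x=0 q=0 clk=1
t17.Δ0 r=0 u=1 z=0 v=0 p=1 y=0 x=0 q=0 clk=1
t17.Δ1 r=0 u=1 z=0 v=0 p=1 y=0 x=0 q=0 clk=0
t18.Δ0 r=0 u=1 z=0 v=0 p=1 y=0 x=0 q=0 clk=0
t18.Δ1 r=0 u=1 z=0 v=0 p=1 y=0 x=0 q=0 clk=1
t18.Δ2 r=0 u=0 z=0 v=1 p=1 y=0 x=0 q=0 clk=1

3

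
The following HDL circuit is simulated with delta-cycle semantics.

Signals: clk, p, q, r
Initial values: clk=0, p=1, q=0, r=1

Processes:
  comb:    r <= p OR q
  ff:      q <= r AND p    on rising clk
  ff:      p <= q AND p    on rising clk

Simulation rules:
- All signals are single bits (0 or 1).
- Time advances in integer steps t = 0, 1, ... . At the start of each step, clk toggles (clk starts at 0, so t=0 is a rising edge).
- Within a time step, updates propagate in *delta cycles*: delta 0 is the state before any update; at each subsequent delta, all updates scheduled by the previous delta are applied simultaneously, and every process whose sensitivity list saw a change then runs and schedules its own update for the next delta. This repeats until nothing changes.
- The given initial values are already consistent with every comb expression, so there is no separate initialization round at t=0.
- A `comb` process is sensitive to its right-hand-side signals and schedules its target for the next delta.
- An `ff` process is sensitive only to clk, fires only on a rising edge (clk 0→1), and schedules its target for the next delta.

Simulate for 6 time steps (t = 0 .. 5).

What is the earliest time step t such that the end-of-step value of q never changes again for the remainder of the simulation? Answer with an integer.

t0.Δ0 clk=0 r=1 q=0 p=1
t0.Δ1 clk=1 r=1 q=0 p=1
t0.Δ2 clk=1 r=1 q=1 p=0
t1.Δ0 clk=1 r=1 q=1 p=0
t1.Δ1 clk=0 r=1 q=1 p=0
t2.Δ0 clk=0 r=1 q=1 p=0
t2.Δ1 clk=1 r=1 q=1 p=0
t2.Δ2 clk=1 r=1 q=0 p=0
t2.Δ3 clk=1 r=0 q=0 p=0
t3.Δ0 clk=1 r=0 q=0 p=0
t3.Δ1 clk=0 r=0 q=0 p=0
t4.Δ0 clk=0 r=0 q=0 p=0
t4.Δ1 clk=1 r=0 q=0 p=0
t5.Δ0 clk=1 r=0 q=0 p=0
t5.Δ1 clk=0 r=0 q=0 p=0

2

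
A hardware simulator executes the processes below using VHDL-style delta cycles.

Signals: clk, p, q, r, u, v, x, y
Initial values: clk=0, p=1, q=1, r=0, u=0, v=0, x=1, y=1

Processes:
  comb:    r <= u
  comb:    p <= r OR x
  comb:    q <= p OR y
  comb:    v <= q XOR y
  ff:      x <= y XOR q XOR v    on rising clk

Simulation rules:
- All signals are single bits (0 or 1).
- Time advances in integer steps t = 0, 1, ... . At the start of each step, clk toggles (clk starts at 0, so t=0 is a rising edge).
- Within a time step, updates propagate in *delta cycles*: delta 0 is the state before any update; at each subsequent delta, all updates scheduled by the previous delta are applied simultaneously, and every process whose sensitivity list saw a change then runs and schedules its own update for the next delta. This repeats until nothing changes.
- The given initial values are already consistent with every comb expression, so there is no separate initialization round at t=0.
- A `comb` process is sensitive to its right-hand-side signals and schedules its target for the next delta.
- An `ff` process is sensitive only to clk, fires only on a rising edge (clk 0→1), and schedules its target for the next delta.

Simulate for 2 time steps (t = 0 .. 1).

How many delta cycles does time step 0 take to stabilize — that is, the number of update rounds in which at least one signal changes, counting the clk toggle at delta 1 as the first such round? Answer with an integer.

3

t=0 Δ0: x=1 u=0 q=1 v=0 r=0 clk=0 p=1 y=1
  Δ1: clk:0→1
  Δ2: x:1→0
  Δ3: p:1→0
  (3Δ to stable)
t=1 Δ0: x=0 u=0 q=1 v=0 r=0 clk=1 p=0 y=1
  Δ1: clk:1→0
  (1Δ to stable)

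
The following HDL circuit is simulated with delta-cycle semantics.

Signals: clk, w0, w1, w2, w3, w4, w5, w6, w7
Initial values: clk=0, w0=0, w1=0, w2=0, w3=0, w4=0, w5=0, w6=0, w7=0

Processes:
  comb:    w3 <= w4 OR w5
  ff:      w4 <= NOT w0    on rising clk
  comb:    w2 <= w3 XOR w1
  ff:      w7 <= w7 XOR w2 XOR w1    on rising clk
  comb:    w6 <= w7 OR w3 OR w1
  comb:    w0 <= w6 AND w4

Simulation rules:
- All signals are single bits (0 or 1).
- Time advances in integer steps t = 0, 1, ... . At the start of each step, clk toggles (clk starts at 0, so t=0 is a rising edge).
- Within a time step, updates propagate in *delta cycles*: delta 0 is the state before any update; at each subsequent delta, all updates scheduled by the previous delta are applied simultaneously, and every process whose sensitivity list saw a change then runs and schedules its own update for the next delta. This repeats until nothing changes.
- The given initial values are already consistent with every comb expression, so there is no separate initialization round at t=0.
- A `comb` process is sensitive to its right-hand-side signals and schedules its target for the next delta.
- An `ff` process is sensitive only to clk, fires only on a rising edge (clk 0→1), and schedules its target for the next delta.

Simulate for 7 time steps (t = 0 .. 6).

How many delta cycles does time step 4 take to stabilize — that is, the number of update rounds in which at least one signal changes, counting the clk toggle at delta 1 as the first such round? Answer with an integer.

[bits: w3,w1,w7,w2,w4,w5,w6,w0,clk]
t=0: Δ0=000000000 Δ1=000000001 Δ2=000010001 Δ3=100010001 Δ4=100110101 Δ5=100110111 | 5Δ
t=1: Δ0=100110111 Δ1=100110110 | 1Δ
t=2: Δ0=100110110 Δ1=100110111 Δ2=101100111 Δ3=001100101 Δ4=001000101 | 4Δ
t=3: Δ0=001000101 Δ1=001000100 | 1Δ
t=4: Δ0=001000100 Δ1=001000101 Δ2=001010101 Δ3=101010111 Δ4=101110111 | 4Δ
t=5: Δ0=101110111 Δ1=101110110 | 1Δ
t=6: Δ0=101110110 Δ1=101110111 Δ2=100100111 Δ3=000100101 Δ4=000000001 | 4Δ

4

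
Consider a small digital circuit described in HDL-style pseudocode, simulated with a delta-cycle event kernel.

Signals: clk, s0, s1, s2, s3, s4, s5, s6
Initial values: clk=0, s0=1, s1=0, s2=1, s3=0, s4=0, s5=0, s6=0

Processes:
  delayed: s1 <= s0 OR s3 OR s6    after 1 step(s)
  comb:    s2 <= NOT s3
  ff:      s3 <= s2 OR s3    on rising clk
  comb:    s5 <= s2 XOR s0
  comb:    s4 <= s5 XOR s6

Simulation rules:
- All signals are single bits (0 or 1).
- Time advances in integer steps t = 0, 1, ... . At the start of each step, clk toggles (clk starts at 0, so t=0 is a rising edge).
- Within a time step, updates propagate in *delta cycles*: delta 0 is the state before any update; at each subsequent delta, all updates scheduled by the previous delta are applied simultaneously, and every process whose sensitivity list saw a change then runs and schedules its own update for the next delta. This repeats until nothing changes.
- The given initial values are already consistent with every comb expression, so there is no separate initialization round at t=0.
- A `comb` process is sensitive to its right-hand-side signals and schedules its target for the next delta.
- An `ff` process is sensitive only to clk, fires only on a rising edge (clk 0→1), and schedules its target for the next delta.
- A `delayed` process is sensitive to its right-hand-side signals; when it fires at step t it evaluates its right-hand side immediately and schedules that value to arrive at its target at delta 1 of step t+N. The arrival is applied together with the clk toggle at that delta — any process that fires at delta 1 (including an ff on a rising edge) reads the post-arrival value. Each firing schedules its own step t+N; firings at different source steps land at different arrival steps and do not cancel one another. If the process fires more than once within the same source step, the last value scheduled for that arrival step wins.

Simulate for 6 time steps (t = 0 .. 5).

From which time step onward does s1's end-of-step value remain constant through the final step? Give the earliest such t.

[bits: s4,s3,s6,s0,s1,s2,clk,s5]
t=0: Δ0=00010100 Δ1=00010110 Δ2=01010110 Δ3=01010010 Δ4=01010011 Δ5=11010011 | 5Δ
t=1: Δ0=11010011 Δ1=11011001 | 1Δ
t=2: Δ0=11011001 Δ1=11011011 | 1Δ
t=3: Δ0=11011011 Δ1=11011001 | 1Δ
t=4: Δ0=11011001 Δ1=11011011 | 1Δ
t=5: Δ0=11011011 Δ1=11011001 | 1Δ

1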